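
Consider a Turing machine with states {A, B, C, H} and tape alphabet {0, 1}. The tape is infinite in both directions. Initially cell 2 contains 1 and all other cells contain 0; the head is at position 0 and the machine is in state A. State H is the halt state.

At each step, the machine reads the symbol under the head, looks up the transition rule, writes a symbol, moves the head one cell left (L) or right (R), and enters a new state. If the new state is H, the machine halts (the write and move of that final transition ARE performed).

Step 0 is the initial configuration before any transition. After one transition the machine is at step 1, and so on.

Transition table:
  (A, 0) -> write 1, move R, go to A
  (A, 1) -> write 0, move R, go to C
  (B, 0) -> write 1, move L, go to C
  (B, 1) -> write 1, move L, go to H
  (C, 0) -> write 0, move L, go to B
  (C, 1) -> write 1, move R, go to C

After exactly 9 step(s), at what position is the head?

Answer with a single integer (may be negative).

Answer: 1

Derivation:
Step 1: in state A at pos 0, read 0 -> (A,0)->write 1,move R,goto A. Now: state=A, head=1, tape[-1..3]=01010 (head:   ^)
Step 2: in state A at pos 1, read 0 -> (A,0)->write 1,move R,goto A. Now: state=A, head=2, tape[-1..3]=01110 (head:    ^)
Step 3: in state A at pos 2, read 1 -> (A,1)->write 0,move R,goto C. Now: state=C, head=3, tape[-1..4]=011000 (head:     ^)
Step 4: in state C at pos 3, read 0 -> (C,0)->write 0,move L,goto B. Now: state=B, head=2, tape[-1..4]=011000 (head:    ^)
Step 5: in state B at pos 2, read 0 -> (B,0)->write 1,move L,goto C. Now: state=C, head=1, tape[-1..4]=011100 (head:   ^)
Step 6: in state C at pos 1, read 1 -> (C,1)->write 1,move R,goto C. Now: state=C, head=2, tape[-1..4]=011100 (head:    ^)
Step 7: in state C at pos 2, read 1 -> (C,1)->write 1,move R,goto C. Now: state=C, head=3, tape[-1..4]=011100 (head:     ^)
Step 8: in state C at pos 3, read 0 -> (C,0)->write 0,move L,goto B. Now: state=B, head=2, tape[-1..4]=011100 (head:    ^)
Step 9: in state B at pos 2, read 1 -> (B,1)->write 1,move L,goto H. Now: state=H, head=1, tape[-1..4]=011100 (head:   ^)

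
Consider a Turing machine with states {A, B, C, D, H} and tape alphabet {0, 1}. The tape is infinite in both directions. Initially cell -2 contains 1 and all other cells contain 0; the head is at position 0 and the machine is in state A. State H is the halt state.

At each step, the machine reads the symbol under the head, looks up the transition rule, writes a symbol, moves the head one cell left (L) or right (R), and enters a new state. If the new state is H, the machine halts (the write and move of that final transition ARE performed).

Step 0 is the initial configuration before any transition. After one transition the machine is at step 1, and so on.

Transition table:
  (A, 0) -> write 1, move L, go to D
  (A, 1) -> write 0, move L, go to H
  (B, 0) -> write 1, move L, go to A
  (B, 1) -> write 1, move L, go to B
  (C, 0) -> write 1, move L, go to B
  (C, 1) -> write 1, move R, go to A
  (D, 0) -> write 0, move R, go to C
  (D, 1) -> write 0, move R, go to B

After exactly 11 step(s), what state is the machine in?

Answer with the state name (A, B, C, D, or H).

Answer: A

Derivation:
Step 1: in state A at pos 0, read 0 -> (A,0)->write 1,move L,goto D. Now: state=D, head=-1, tape[-3..1]=01010 (head:   ^)
Step 2: in state D at pos -1, read 0 -> (D,0)->write 0,move R,goto C. Now: state=C, head=0, tape[-3..1]=01010 (head:    ^)
Step 3: in state C at pos 0, read 1 -> (C,1)->write 1,move R,goto A. Now: state=A, head=1, tape[-3..2]=010100 (head:     ^)
Step 4: in state A at pos 1, read 0 -> (A,0)->write 1,move L,goto D. Now: state=D, head=0, tape[-3..2]=010110 (head:    ^)
Step 5: in state D at pos 0, read 1 -> (D,1)->write 0,move R,goto B. Now: state=B, head=1, tape[-3..2]=010010 (head:     ^)
Step 6: in state B at pos 1, read 1 -> (B,1)->write 1,move L,goto B. Now: state=B, head=0, tape[-3..2]=010010 (head:    ^)
Step 7: in state B at pos 0, read 0 -> (B,0)->write 1,move L,goto A. Now: state=A, head=-1, tape[-3..2]=010110 (head:   ^)
Step 8: in state A at pos -1, read 0 -> (A,0)->write 1,move L,goto D. Now: state=D, head=-2, tape[-3..2]=011110 (head:  ^)
Step 9: in state D at pos -2, read 1 -> (D,1)->write 0,move R,goto B. Now: state=B, head=-1, tape[-3..2]=001110 (head:   ^)
Step 10: in state B at pos -1, read 1 -> (B,1)->write 1,move L,goto B. Now: state=B, head=-2, tape[-3..2]=001110 (head:  ^)
Step 11: in state B at pos -2, read 0 -> (B,0)->write 1,move L,goto A. Now: state=A, head=-3, tape[-4..2]=0011110 (head:  ^)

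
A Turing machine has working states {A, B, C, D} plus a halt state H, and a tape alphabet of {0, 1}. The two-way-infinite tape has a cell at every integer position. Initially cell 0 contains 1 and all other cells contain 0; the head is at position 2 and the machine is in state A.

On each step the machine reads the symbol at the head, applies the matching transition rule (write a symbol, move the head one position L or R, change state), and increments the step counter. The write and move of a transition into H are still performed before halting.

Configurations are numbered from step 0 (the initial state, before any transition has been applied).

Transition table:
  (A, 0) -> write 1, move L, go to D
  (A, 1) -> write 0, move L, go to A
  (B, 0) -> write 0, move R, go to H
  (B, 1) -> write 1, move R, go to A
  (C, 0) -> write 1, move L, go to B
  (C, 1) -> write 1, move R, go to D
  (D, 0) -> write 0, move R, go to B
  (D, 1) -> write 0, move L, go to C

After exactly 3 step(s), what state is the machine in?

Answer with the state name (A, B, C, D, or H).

Step 1: in state A at pos 2, read 0 -> (A,0)->write 1,move L,goto D. Now: state=D, head=1, tape[-1..3]=01010 (head:   ^)
Step 2: in state D at pos 1, read 0 -> (D,0)->write 0,move R,goto B. Now: state=B, head=2, tape[-1..3]=01010 (head:    ^)
Step 3: in state B at pos 2, read 1 -> (B,1)->write 1,move R,goto A. Now: state=A, head=3, tape[-1..4]=010100 (head:     ^)

Answer: A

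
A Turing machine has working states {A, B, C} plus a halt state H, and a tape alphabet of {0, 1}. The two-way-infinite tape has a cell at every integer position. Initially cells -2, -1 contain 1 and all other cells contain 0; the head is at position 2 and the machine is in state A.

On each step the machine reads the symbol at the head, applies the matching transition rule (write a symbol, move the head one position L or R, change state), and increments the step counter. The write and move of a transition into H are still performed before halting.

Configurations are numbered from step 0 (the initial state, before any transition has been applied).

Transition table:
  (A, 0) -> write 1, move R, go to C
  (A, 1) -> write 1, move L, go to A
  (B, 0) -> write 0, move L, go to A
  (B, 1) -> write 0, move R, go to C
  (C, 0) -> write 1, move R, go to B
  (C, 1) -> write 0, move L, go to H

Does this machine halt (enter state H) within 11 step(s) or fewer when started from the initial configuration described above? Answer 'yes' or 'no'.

Step 1: in state A at pos 2, read 0 -> (A,0)->write 1,move R,goto C. Now: state=C, head=3, tape[-3..4]=01100100 (head:       ^)
Step 2: in state C at pos 3, read 0 -> (C,0)->write 1,move R,goto B. Now: state=B, head=4, tape[-3..5]=011001100 (head:        ^)
Step 3: in state B at pos 4, read 0 -> (B,0)->write 0,move L,goto A. Now: state=A, head=3, tape[-3..5]=011001100 (head:       ^)
Step 4: in state A at pos 3, read 1 -> (A,1)->write 1,move L,goto A. Now: state=A, head=2, tape[-3..5]=011001100 (head:      ^)
Step 5: in state A at pos 2, read 1 -> (A,1)->write 1,move L,goto A. Now: state=A, head=1, tape[-3..5]=011001100 (head:     ^)
Step 6: in state A at pos 1, read 0 -> (A,0)->write 1,move R,goto C. Now: state=C, head=2, tape[-3..5]=011011100 (head:      ^)
Step 7: in state C at pos 2, read 1 -> (C,1)->write 0,move L,goto H. Now: state=H, head=1, tape[-3..5]=011010100 (head:     ^)
State H reached at step 7; 7 <= 11 -> yes

Answer: yes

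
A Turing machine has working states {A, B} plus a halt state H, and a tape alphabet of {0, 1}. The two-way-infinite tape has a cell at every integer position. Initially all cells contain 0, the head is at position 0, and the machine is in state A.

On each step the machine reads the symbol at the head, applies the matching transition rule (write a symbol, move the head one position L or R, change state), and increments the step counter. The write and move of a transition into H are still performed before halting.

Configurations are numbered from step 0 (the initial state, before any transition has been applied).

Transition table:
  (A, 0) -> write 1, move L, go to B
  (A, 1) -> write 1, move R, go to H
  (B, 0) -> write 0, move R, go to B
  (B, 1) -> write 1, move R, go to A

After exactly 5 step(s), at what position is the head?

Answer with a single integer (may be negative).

Step 1: in state A at pos 0, read 0 -> (A,0)->write 1,move L,goto B. Now: state=B, head=-1, tape[-2..1]=0010 (head:  ^)
Step 2: in state B at pos -1, read 0 -> (B,0)->write 0,move R,goto B. Now: state=B, head=0, tape[-2..1]=0010 (head:   ^)
Step 3: in state B at pos 0, read 1 -> (B,1)->write 1,move R,goto A. Now: state=A, head=1, tape[-2..2]=00100 (head:    ^)
Step 4: in state A at pos 1, read 0 -> (A,0)->write 1,move L,goto B. Now: state=B, head=0, tape[-2..2]=00110 (head:   ^)
Step 5: in state B at pos 0, read 1 -> (B,1)->write 1,move R,goto A. Now: state=A, head=1, tape[-2..2]=00110 (head:    ^)

Answer: 1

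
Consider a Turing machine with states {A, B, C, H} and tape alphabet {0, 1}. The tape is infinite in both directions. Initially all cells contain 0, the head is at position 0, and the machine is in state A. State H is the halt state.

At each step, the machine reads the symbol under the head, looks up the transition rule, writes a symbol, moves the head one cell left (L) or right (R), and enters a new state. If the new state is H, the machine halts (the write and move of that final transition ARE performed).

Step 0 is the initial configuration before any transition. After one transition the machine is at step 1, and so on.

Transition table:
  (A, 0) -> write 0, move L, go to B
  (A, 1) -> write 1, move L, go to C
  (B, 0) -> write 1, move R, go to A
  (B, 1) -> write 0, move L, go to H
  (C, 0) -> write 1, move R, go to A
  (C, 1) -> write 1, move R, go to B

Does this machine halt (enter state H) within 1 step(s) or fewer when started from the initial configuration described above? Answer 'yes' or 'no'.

Step 1: in state A at pos 0, read 0 -> (A,0)->write 0,move L,goto B. Now: state=B, head=-1, tape[-2..1]=0000 (head:  ^)
After 1 step(s): state = B (not H) -> not halted within 1 -> no

Answer: no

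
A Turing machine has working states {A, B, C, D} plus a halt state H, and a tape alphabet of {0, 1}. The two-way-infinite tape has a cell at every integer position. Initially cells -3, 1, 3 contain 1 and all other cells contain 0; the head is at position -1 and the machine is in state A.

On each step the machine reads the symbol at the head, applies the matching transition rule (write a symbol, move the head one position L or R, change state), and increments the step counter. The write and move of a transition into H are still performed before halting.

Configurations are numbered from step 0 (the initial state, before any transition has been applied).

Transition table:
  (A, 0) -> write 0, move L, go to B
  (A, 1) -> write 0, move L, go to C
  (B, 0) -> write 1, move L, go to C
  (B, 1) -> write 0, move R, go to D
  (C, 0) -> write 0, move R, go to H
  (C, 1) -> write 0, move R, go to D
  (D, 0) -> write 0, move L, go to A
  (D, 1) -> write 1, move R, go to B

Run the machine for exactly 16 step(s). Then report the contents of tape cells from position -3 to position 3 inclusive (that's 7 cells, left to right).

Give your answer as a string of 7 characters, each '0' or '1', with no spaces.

Step 1: in state A at pos -1, read 0 -> (A,0)->write 0,move L,goto B. Now: state=B, head=-2, tape[-4..4]=010001010 (head:   ^)
Step 2: in state B at pos -2, read 0 -> (B,0)->write 1,move L,goto C. Now: state=C, head=-3, tape[-4..4]=011001010 (head:  ^)
Step 3: in state C at pos -3, read 1 -> (C,1)->write 0,move R,goto D. Now: state=D, head=-2, tape[-4..4]=001001010 (head:   ^)
Step 4: in state D at pos -2, read 1 -> (D,1)->write 1,move R,goto B. Now: state=B, head=-1, tape[-4..4]=001001010 (head:    ^)
Step 5: in state B at pos -1, read 0 -> (B,0)->write 1,move L,goto C. Now: state=C, head=-2, tape[-4..4]=001101010 (head:   ^)
Step 6: in state C at pos -2, read 1 -> (C,1)->write 0,move R,goto D. Now: state=D, head=-1, tape[-4..4]=000101010 (head:    ^)
Step 7: in state D at pos -1, read 1 -> (D,1)->write 1,move R,goto B. Now: state=B, head=0, tape[-4..4]=000101010 (head:     ^)
Step 8: in state B at pos 0, read 0 -> (B,0)->write 1,move L,goto C. Now: state=C, head=-1, tape[-4..4]=000111010 (head:    ^)
Step 9: in state C at pos -1, read 1 -> (C,1)->write 0,move R,goto D. Now: state=D, head=0, tape[-4..4]=000011010 (head:     ^)
Step 10: in state D at pos 0, read 1 -> (D,1)->write 1,move R,goto B. Now: state=B, head=1, tape[-4..4]=000011010 (head:      ^)
Step 11: in state B at pos 1, read 1 -> (B,1)->write 0,move R,goto D. Now: state=D, head=2, tape[-4..4]=000010010 (head:       ^)
Step 12: in state D at pos 2, read 0 -> (D,0)->write 0,move L,goto A. Now: state=A, head=1, tape[-4..4]=000010010 (head:      ^)
Step 13: in state A at pos 1, read 0 -> (A,0)->write 0,move L,goto B. Now: state=B, head=0, tape[-4..4]=000010010 (head:     ^)
Step 14: in state B at pos 0, read 1 -> (B,1)->write 0,move R,goto D. Now: state=D, head=1, tape[-4..4]=000000010 (head:      ^)
Step 15: in state D at pos 1, read 0 -> (D,0)->write 0,move L,goto A. Now: state=A, head=0, tape[-4..4]=000000010 (head:     ^)
Step 16: in state A at pos 0, read 0 -> (A,0)->write 0,move L,goto B. Now: state=B, head=-1, tape[-4..4]=000000010 (head:    ^)

Answer: 0000001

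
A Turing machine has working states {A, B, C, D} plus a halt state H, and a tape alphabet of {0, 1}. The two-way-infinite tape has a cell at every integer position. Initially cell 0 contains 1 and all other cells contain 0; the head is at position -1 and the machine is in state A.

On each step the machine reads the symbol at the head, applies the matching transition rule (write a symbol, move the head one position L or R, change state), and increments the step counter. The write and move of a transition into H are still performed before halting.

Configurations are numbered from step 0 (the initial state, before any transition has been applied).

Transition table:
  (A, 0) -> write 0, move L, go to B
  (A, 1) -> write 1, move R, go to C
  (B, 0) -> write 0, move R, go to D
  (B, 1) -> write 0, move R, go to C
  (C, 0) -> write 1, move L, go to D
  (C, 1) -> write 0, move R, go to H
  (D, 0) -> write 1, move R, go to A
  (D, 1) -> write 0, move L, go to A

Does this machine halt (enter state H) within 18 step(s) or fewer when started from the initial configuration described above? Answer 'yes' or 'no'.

Answer: yes

Derivation:
Step 1: in state A at pos -1, read 0 -> (A,0)->write 0,move L,goto B. Now: state=B, head=-2, tape[-3..1]=00010 (head:  ^)
Step 2: in state B at pos -2, read 0 -> (B,0)->write 0,move R,goto D. Now: state=D, head=-1, tape[-3..1]=00010 (head:   ^)
Step 3: in state D at pos -1, read 0 -> (D,0)->write 1,move R,goto A. Now: state=A, head=0, tape[-3..1]=00110 (head:    ^)
Step 4: in state A at pos 0, read 1 -> (A,1)->write 1,move R,goto C. Now: state=C, head=1, tape[-3..2]=001100 (head:     ^)
Step 5: in state C at pos 1, read 0 -> (C,0)->write 1,move L,goto D. Now: state=D, head=0, tape[-3..2]=001110 (head:    ^)
Step 6: in state D at pos 0, read 1 -> (D,1)->write 0,move L,goto A. Now: state=A, head=-1, tape[-3..2]=001010 (head:   ^)
Step 7: in state A at pos -1, read 1 -> (A,1)->write 1,move R,goto C. Now: state=C, head=0, tape[-3..2]=001010 (head:    ^)
Step 8: in state C at pos 0, read 0 -> (C,0)->write 1,move L,goto D. Now: state=D, head=-1, tape[-3..2]=001110 (head:   ^)
Step 9: in state D at pos -1, read 1 -> (D,1)->write 0,move L,goto A. Now: state=A, head=-2, tape[-3..2]=000110 (head:  ^)
Step 10: in state A at pos -2, read 0 -> (A,0)->write 0,move L,goto B. Now: state=B, head=-3, tape[-4..2]=0000110 (head:  ^)
Step 11: in state B at pos -3, read 0 -> (B,0)->write 0,move R,goto D. Now: state=D, head=-2, tape[-4..2]=0000110 (head:   ^)
Step 12: in state D at pos -2, read 0 -> (D,0)->write 1,move R,goto A. Now: state=A, head=-1, tape[-4..2]=0010110 (head:    ^)
Step 13: in state A at pos -1, read 0 -> (A,0)->write 0,move L,goto B. Now: state=B, head=-2, tape[-4..2]=0010110 (head:   ^)
Step 14: in state B at pos -2, read 1 -> (B,1)->write 0,move R,goto C. Now: state=C, head=-1, tape[-4..2]=0000110 (head:    ^)
Step 15: in state C at pos -1, read 0 -> (C,0)->write 1,move L,goto D. Now: state=D, head=-2, tape[-4..2]=0001110 (head:   ^)
Step 16: in state D at pos -2, read 0 -> (D,0)->write 1,move R,goto A. Now: state=A, head=-1, tape[-4..2]=0011110 (head:    ^)
Step 17: in state A at pos -1, read 1 -> (A,1)->write 1,move R,goto C. Now: state=C, head=0, tape[-4..2]=0011110 (head:     ^)
Step 18: in state C at pos 0, read 1 -> (C,1)->write 0,move R,goto H. Now: state=H, head=1, tape[-4..2]=0011010 (head:      ^)
State H reached at step 18; 18 <= 18 -> yes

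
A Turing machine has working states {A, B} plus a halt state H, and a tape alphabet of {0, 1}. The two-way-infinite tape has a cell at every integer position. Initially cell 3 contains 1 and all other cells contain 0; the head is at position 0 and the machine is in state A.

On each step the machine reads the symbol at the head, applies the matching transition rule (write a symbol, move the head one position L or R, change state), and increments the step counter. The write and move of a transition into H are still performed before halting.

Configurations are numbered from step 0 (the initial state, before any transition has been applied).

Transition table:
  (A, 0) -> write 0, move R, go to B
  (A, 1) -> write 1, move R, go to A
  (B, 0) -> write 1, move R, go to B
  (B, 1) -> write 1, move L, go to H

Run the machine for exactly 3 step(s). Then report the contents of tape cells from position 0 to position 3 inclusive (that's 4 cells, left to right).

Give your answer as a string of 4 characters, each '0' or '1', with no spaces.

Answer: 0111

Derivation:
Step 1: in state A at pos 0, read 0 -> (A,0)->write 0,move R,goto B. Now: state=B, head=1, tape[-1..4]=000010 (head:   ^)
Step 2: in state B at pos 1, read 0 -> (B,0)->write 1,move R,goto B. Now: state=B, head=2, tape[-1..4]=001010 (head:    ^)
Step 3: in state B at pos 2, read 0 -> (B,0)->write 1,move R,goto B. Now: state=B, head=3, tape[-1..4]=001110 (head:     ^)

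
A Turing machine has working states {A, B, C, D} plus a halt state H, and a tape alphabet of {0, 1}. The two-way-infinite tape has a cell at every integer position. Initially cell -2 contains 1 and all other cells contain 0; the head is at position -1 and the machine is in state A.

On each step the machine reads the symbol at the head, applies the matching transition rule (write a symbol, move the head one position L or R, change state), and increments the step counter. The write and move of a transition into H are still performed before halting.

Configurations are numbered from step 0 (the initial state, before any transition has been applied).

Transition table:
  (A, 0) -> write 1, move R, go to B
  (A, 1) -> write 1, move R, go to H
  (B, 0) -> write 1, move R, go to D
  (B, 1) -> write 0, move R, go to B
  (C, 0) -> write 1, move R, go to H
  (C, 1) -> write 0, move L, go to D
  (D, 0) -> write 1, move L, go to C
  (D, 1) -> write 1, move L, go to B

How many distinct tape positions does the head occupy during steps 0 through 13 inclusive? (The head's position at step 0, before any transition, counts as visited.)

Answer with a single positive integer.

Step 1: in state A at pos -1, read 0 -> (A,0)->write 1,move R,goto B. Now: state=B, head=0, tape[-3..1]=01100 (head:    ^)
Step 2: in state B at pos 0, read 0 -> (B,0)->write 1,move R,goto D. Now: state=D, head=1, tape[-3..2]=011100 (head:     ^)
Step 3: in state D at pos 1, read 0 -> (D,0)->write 1,move L,goto C. Now: state=C, head=0, tape[-3..2]=011110 (head:    ^)
Step 4: in state C at pos 0, read 1 -> (C,1)->write 0,move L,goto D. Now: state=D, head=-1, tape[-3..2]=011010 (head:   ^)
Step 5: in state D at pos -1, read 1 -> (D,1)->write 1,move L,goto B. Now: state=B, head=-2, tape[-3..2]=011010 (head:  ^)
Step 6: in state B at pos -2, read 1 -> (B,1)->write 0,move R,goto B. Now: state=B, head=-1, tape[-3..2]=001010 (head:   ^)
Step 7: in state B at pos -1, read 1 -> (B,1)->write 0,move R,goto B. Now: state=B, head=0, tape[-3..2]=000010 (head:    ^)
Step 8: in state B at pos 0, read 0 -> (B,0)->write 1,move R,goto D. Now: state=D, head=1, tape[-3..2]=000110 (head:     ^)
Step 9: in state D at pos 1, read 1 -> (D,1)->write 1,move L,goto B. Now: state=B, head=0, tape[-3..2]=000110 (head:    ^)
Step 10: in state B at pos 0, read 1 -> (B,1)->write 0,move R,goto B. Now: state=B, head=1, tape[-3..2]=000010 (head:     ^)
Step 11: in state B at pos 1, read 1 -> (B,1)->write 0,move R,goto B. Now: state=B, head=2, tape[-3..3]=0000000 (head:      ^)
Step 12: in state B at pos 2, read 0 -> (B,0)->write 1,move R,goto D. Now: state=D, head=3, tape[-3..4]=00000100 (head:       ^)
Step 13: in state D at pos 3, read 0 -> (D,0)->write 1,move L,goto C. Now: state=C, head=2, tape[-3..4]=00000110 (head:      ^)
Head positions at steps 0..13: starting at -1, distinct positions visited = {-2, -1, 0, 1, 2, 3} -> 6 position(s)

Answer: 6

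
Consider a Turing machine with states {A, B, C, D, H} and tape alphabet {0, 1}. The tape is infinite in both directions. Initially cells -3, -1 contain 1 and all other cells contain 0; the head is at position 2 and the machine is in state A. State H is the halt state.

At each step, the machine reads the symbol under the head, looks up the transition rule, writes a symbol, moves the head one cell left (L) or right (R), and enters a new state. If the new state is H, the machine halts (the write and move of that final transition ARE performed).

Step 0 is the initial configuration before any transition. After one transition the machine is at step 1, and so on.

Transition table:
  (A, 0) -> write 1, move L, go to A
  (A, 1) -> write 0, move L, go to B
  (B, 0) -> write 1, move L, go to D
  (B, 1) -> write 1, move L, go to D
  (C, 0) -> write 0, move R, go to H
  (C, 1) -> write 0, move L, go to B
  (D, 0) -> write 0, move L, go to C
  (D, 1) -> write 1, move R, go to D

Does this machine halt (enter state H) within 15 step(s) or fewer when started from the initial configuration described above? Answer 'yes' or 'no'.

Step 1: in state A at pos 2, read 0 -> (A,0)->write 1,move L,goto A. Now: state=A, head=1, tape[-4..3]=01010010 (head:      ^)
Step 2: in state A at pos 1, read 0 -> (A,0)->write 1,move L,goto A. Now: state=A, head=0, tape[-4..3]=01010110 (head:     ^)
Step 3: in state A at pos 0, read 0 -> (A,0)->write 1,move L,goto A. Now: state=A, head=-1, tape[-4..3]=01011110 (head:    ^)
Step 4: in state A at pos -1, read 1 -> (A,1)->write 0,move L,goto B. Now: state=B, head=-2, tape[-4..3]=01001110 (head:   ^)
Step 5: in state B at pos -2, read 0 -> (B,0)->write 1,move L,goto D. Now: state=D, head=-3, tape[-4..3]=01101110 (head:  ^)
Step 6: in state D at pos -3, read 1 -> (D,1)->write 1,move R,goto D. Now: state=D, head=-2, tape[-4..3]=01101110 (head:   ^)
Step 7: in state D at pos -2, read 1 -> (D,1)->write 1,move R,goto D. Now: state=D, head=-1, tape[-4..3]=01101110 (head:    ^)
Step 8: in state D at pos -1, read 0 -> (D,0)->write 0,move L,goto C. Now: state=C, head=-2, tape[-4..3]=01101110 (head:   ^)
Step 9: in state C at pos -2, read 1 -> (C,1)->write 0,move L,goto B. Now: state=B, head=-3, tape[-4..3]=01001110 (head:  ^)
Step 10: in state B at pos -3, read 1 -> (B,1)->write 1,move L,goto D. Now: state=D, head=-4, tape[-5..3]=001001110 (head:  ^)
Step 11: in state D at pos -4, read 0 -> (D,0)->write 0,move L,goto C. Now: state=C, head=-5, tape[-6..3]=0001001110 (head:  ^)
Step 12: in state C at pos -5, read 0 -> (C,0)->write 0,move R,goto H. Now: state=H, head=-4, tape[-6..3]=0001001110 (head:   ^)
State H reached at step 12; 12 <= 15 -> yes

Answer: yes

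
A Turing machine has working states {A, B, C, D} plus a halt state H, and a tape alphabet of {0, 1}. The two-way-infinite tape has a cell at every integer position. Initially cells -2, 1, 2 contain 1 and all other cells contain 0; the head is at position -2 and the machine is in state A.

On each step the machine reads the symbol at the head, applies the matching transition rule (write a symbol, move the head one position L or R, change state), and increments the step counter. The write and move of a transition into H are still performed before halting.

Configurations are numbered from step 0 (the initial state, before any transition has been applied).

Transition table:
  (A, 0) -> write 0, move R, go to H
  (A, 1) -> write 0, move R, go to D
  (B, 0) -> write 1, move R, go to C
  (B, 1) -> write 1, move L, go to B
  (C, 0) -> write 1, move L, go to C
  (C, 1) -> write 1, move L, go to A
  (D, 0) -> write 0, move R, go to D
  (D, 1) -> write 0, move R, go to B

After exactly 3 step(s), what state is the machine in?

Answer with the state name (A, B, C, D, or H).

Step 1: in state A at pos -2, read 1 -> (A,1)->write 0,move R,goto D. Now: state=D, head=-1, tape[-3..3]=0000110 (head:   ^)
Step 2: in state D at pos -1, read 0 -> (D,0)->write 0,move R,goto D. Now: state=D, head=0, tape[-3..3]=0000110 (head:    ^)
Step 3: in state D at pos 0, read 0 -> (D,0)->write 0,move R,goto D. Now: state=D, head=1, tape[-3..3]=0000110 (head:     ^)

Answer: D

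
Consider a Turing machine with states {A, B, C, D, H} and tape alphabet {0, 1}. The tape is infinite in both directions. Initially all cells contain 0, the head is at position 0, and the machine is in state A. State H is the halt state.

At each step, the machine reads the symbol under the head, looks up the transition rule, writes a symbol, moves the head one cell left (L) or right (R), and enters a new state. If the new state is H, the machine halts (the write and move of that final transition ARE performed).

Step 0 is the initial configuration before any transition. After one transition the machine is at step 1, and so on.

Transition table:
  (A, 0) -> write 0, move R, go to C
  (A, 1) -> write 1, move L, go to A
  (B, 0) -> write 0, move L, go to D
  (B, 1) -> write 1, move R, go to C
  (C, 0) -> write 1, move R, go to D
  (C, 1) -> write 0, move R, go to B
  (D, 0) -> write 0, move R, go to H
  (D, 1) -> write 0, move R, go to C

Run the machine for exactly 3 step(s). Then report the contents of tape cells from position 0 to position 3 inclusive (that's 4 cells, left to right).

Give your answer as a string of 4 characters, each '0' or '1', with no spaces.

Answer: 0100

Derivation:
Step 1: in state A at pos 0, read 0 -> (A,0)->write 0,move R,goto C. Now: state=C, head=1, tape[-1..2]=0000 (head:   ^)
Step 2: in state C at pos 1, read 0 -> (C,0)->write 1,move R,goto D. Now: state=D, head=2, tape[-1..3]=00100 (head:    ^)
Step 3: in state D at pos 2, read 0 -> (D,0)->write 0,move R,goto H. Now: state=H, head=3, tape[-1..4]=001000 (head:     ^)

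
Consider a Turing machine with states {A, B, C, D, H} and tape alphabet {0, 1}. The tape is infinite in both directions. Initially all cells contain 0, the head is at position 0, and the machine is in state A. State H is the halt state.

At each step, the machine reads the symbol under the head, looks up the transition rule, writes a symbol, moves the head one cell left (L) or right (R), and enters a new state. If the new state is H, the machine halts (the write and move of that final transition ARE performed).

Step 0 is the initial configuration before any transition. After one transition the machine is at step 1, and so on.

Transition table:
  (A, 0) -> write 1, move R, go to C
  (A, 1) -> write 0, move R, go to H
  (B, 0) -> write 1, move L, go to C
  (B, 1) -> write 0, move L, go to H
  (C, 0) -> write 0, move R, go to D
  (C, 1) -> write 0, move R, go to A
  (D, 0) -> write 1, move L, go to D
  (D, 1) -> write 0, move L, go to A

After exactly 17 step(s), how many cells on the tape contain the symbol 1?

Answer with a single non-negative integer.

Answer: 3

Derivation:
Step 1: in state A at pos 0, read 0 -> (A,0)->write 1,move R,goto C. Now: state=C, head=1, tape[-1..2]=0100 (head:   ^)
Step 2: in state C at pos 1, read 0 -> (C,0)->write 0,move R,goto D. Now: state=D, head=2, tape[-1..3]=01000 (head:    ^)
Step 3: in state D at pos 2, read 0 -> (D,0)->write 1,move L,goto D. Now: state=D, head=1, tape[-1..3]=01010 (head:   ^)
Step 4: in state D at pos 1, read 0 -> (D,0)->write 1,move L,goto D. Now: state=D, head=0, tape[-1..3]=01110 (head:  ^)
Step 5: in state D at pos 0, read 1 -> (D,1)->write 0,move L,goto A. Now: state=A, head=-1, tape[-2..3]=000110 (head:  ^)
Step 6: in state A at pos -1, read 0 -> (A,0)->write 1,move R,goto C. Now: state=C, head=0, tape[-2..3]=010110 (head:   ^)
Step 7: in state C at pos 0, read 0 -> (C,0)->write 0,move R,goto D. Now: state=D, head=1, tape[-2..3]=010110 (head:    ^)
Step 8: in state D at pos 1, read 1 -> (D,1)->write 0,move L,goto A. Now: state=A, head=0, tape[-2..3]=010010 (head:   ^)
Step 9: in state A at pos 0, read 0 -> (A,0)->write 1,move R,goto C. Now: state=C, head=1, tape[-2..3]=011010 (head:    ^)
Step 10: in state C at pos 1, read 0 -> (C,0)->write 0,move R,goto D. Now: state=D, head=2, tape[-2..3]=011010 (head:     ^)
Step 11: in state D at pos 2, read 1 -> (D,1)->write 0,move L,goto A. Now: state=A, head=1, tape[-2..3]=011000 (head:    ^)
Step 12: in state A at pos 1, read 0 -> (A,0)->write 1,move R,goto C. Now: state=C, head=2, tape[-2..3]=011100 (head:     ^)
Step 13: in state C at pos 2, read 0 -> (C,0)->write 0,move R,goto D. Now: state=D, head=3, tape[-2..4]=0111000 (head:      ^)
Step 14: in state D at pos 3, read 0 -> (D,0)->write 1,move L,goto D. Now: state=D, head=2, tape[-2..4]=0111010 (head:     ^)
Step 15: in state D at pos 2, read 0 -> (D,0)->write 1,move L,goto D. Now: state=D, head=1, tape[-2..4]=0111110 (head:    ^)
Step 16: in state D at pos 1, read 1 -> (D,1)->write 0,move L,goto A. Now: state=A, head=0, tape[-2..4]=0110110 (head:   ^)
Step 17: in state A at pos 0, read 1 -> (A,1)->write 0,move R,goto H. Now: state=H, head=1, tape[-2..4]=0100110 (head:    ^)
Cells containing 1 after step 17: {-1, 2, 3} -> 3 cell(s)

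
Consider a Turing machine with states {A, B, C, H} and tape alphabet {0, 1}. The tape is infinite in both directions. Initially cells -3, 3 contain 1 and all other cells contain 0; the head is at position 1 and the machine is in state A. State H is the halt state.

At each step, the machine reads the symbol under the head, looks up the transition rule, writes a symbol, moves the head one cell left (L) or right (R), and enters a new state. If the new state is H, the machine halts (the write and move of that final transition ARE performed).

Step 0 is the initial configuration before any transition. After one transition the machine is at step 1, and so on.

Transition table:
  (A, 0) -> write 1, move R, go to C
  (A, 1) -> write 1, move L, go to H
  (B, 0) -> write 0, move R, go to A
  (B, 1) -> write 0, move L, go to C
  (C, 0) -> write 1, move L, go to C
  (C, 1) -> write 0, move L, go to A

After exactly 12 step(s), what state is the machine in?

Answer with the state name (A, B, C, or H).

Step 1: in state A at pos 1, read 0 -> (A,0)->write 1,move R,goto C. Now: state=C, head=2, tape[-4..4]=010001010 (head:       ^)
Step 2: in state C at pos 2, read 0 -> (C,0)->write 1,move L,goto C. Now: state=C, head=1, tape[-4..4]=010001110 (head:      ^)
Step 3: in state C at pos 1, read 1 -> (C,1)->write 0,move L,goto A. Now: state=A, head=0, tape[-4..4]=010000110 (head:     ^)
Step 4: in state A at pos 0, read 0 -> (A,0)->write 1,move R,goto C. Now: state=C, head=1, tape[-4..4]=010010110 (head:      ^)
Step 5: in state C at pos 1, read 0 -> (C,0)->write 1,move L,goto C. Now: state=C, head=0, tape[-4..4]=010011110 (head:     ^)
Step 6: in state C at pos 0, read 1 -> (C,1)->write 0,move L,goto A. Now: state=A, head=-1, tape[-4..4]=010001110 (head:    ^)
Step 7: in state A at pos -1, read 0 -> (A,0)->write 1,move R,goto C. Now: state=C, head=0, tape[-4..4]=010101110 (head:     ^)
Step 8: in state C at pos 0, read 0 -> (C,0)->write 1,move L,goto C. Now: state=C, head=-1, tape[-4..4]=010111110 (head:    ^)
Step 9: in state C at pos -1, read 1 -> (C,1)->write 0,move L,goto A. Now: state=A, head=-2, tape[-4..4]=010011110 (head:   ^)
Step 10: in state A at pos -2, read 0 -> (A,0)->write 1,move R,goto C. Now: state=C, head=-1, tape[-4..4]=011011110 (head:    ^)
Step 11: in state C at pos -1, read 0 -> (C,0)->write 1,move L,goto C. Now: state=C, head=-2, tape[-4..4]=011111110 (head:   ^)
Step 12: in state C at pos -2, read 1 -> (C,1)->write 0,move L,goto A. Now: state=A, head=-3, tape[-4..4]=010111110 (head:  ^)

Answer: A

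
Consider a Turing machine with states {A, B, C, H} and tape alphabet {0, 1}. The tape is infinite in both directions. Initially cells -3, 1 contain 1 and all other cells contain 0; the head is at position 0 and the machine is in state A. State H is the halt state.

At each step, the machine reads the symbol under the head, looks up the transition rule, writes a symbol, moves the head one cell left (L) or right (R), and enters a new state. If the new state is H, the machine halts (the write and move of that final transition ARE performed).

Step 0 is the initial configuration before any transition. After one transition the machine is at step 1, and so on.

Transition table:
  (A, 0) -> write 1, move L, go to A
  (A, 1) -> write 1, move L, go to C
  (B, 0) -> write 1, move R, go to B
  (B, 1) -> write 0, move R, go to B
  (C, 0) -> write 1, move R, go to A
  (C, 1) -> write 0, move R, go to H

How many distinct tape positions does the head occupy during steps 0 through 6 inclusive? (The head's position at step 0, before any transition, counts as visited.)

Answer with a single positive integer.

Step 1: in state A at pos 0, read 0 -> (A,0)->write 1,move L,goto A. Now: state=A, head=-1, tape[-4..2]=0100110 (head:    ^)
Step 2: in state A at pos -1, read 0 -> (A,0)->write 1,move L,goto A. Now: state=A, head=-2, tape[-4..2]=0101110 (head:   ^)
Step 3: in state A at pos -2, read 0 -> (A,0)->write 1,move L,goto A. Now: state=A, head=-3, tape[-4..2]=0111110 (head:  ^)
Step 4: in state A at pos -3, read 1 -> (A,1)->write 1,move L,goto C. Now: state=C, head=-4, tape[-5..2]=00111110 (head:  ^)
Step 5: in state C at pos -4, read 0 -> (C,0)->write 1,move R,goto A. Now: state=A, head=-3, tape[-5..2]=01111110 (head:   ^)
Step 6: in state A at pos -3, read 1 -> (A,1)->write 1,move L,goto C. Now: state=C, head=-4, tape[-5..2]=01111110 (head:  ^)
Head positions at steps 0..6: starting at 0, distinct positions visited = {-4, -3, -2, -1, 0} -> 5 position(s)

Answer: 5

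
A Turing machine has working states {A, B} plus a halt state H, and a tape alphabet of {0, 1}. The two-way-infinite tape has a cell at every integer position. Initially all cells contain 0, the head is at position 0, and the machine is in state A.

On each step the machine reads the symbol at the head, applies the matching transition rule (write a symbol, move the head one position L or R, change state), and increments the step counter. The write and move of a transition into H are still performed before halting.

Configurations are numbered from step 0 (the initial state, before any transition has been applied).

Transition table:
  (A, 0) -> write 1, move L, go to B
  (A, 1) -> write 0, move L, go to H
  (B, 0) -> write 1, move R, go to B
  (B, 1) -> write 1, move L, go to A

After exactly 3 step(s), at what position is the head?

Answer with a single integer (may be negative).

Answer: -1

Derivation:
Step 1: in state A at pos 0, read 0 -> (A,0)->write 1,move L,goto B. Now: state=B, head=-1, tape[-2..1]=0010 (head:  ^)
Step 2: in state B at pos -1, read 0 -> (B,0)->write 1,move R,goto B. Now: state=B, head=0, tape[-2..1]=0110 (head:   ^)
Step 3: in state B at pos 0, read 1 -> (B,1)->write 1,move L,goto A. Now: state=A, head=-1, tape[-2..1]=0110 (head:  ^)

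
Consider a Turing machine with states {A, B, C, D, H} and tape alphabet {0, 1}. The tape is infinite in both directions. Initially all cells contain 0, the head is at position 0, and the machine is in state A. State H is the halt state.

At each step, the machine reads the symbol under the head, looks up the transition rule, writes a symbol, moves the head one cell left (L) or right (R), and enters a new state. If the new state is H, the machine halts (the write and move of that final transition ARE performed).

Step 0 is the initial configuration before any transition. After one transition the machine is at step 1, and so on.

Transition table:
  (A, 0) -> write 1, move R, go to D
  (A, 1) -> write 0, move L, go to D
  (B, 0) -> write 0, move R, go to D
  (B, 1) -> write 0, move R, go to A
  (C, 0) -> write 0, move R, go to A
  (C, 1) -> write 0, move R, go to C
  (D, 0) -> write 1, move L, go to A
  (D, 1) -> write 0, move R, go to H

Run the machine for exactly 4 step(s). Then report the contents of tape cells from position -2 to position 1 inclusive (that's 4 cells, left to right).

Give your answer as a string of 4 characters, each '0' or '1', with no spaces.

Answer: 0101

Derivation:
Step 1: in state A at pos 0, read 0 -> (A,0)->write 1,move R,goto D. Now: state=D, head=1, tape[-1..2]=0100 (head:   ^)
Step 2: in state D at pos 1, read 0 -> (D,0)->write 1,move L,goto A. Now: state=A, head=0, tape[-1..2]=0110 (head:  ^)
Step 3: in state A at pos 0, read 1 -> (A,1)->write 0,move L,goto D. Now: state=D, head=-1, tape[-2..2]=00010 (head:  ^)
Step 4: in state D at pos -1, read 0 -> (D,0)->write 1,move L,goto A. Now: state=A, head=-2, tape[-3..2]=001010 (head:  ^)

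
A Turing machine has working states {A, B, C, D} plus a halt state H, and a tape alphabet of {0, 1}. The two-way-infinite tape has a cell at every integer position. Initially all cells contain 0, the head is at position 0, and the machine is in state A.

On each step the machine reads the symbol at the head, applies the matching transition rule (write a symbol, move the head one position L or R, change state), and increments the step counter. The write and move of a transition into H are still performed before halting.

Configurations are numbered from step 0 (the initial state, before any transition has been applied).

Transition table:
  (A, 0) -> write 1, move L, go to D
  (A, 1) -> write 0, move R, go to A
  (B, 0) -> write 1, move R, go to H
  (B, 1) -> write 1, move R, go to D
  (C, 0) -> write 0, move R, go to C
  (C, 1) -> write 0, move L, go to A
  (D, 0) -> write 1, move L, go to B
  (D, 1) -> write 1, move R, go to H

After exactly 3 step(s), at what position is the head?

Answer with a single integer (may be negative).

Step 1: in state A at pos 0, read 0 -> (A,0)->write 1,move L,goto D. Now: state=D, head=-1, tape[-2..1]=0010 (head:  ^)
Step 2: in state D at pos -1, read 0 -> (D,0)->write 1,move L,goto B. Now: state=B, head=-2, tape[-3..1]=00110 (head:  ^)
Step 3: in state B at pos -2, read 0 -> (B,0)->write 1,move R,goto H. Now: state=H, head=-1, tape[-3..1]=01110 (head:   ^)

Answer: -1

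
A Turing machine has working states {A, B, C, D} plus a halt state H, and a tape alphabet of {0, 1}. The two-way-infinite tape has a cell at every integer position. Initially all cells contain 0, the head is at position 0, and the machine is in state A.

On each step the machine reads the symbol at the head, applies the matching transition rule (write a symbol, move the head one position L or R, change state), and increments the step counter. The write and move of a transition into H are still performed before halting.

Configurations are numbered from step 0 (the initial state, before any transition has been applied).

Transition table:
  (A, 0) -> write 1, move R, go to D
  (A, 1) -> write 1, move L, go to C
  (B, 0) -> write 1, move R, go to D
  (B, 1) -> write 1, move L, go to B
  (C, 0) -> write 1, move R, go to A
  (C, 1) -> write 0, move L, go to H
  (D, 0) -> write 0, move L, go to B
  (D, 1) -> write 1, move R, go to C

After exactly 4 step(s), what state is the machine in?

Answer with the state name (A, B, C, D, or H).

Answer: D

Derivation:
Step 1: in state A at pos 0, read 0 -> (A,0)->write 1,move R,goto D. Now: state=D, head=1, tape[-1..2]=0100 (head:   ^)
Step 2: in state D at pos 1, read 0 -> (D,0)->write 0,move L,goto B. Now: state=B, head=0, tape[-1..2]=0100 (head:  ^)
Step 3: in state B at pos 0, read 1 -> (B,1)->write 1,move L,goto B. Now: state=B, head=-1, tape[-2..2]=00100 (head:  ^)
Step 4: in state B at pos -1, read 0 -> (B,0)->write 1,move R,goto D. Now: state=D, head=0, tape[-2..2]=01100 (head:   ^)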